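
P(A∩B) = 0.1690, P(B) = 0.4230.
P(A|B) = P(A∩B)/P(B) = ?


P(A|B) = 0.1690/0.4230 = 0.3995

P(A|B) = 0.3995


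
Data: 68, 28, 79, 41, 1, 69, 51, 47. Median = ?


Sorted: 1, 28, 41, 47, 51, 68, 69, 79
n = 8 (even)
Middle values: 47 and 51
Median = (47+51)/2 = 49.0000

Median = 49.0000


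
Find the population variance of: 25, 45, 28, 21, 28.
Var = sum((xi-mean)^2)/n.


Mean = 29.4000
Squared deviations: 19.3600, 243.3600, 1.9600, 70.5600, 1.9600
Sum = 337.2000
Variance = 337.2000/5 = 67.4400

Variance = 67.4400


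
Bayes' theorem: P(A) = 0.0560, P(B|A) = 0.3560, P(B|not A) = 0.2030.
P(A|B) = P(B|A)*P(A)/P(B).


P(B) = P(B|A)*P(A) + P(B|A')*P(A')
= 0.3560*0.0560 + 0.2030*0.9440
= 0.019936 + 0.191632 = 0.211568
P(A|B) = 0.019936/0.211568 = 0.0942

P(A|B) = 0.0942


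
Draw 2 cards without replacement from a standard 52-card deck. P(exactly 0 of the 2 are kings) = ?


Hypergeometric: P(X=0) = C(4,0)·C(48,2) / C(52,2)
= 1 × 1128 / 1326
= 1128/1326 = 0.8507

P = 0.8507


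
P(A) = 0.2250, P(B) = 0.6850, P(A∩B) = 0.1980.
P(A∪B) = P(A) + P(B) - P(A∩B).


P(A∪B) = 0.2250 + 0.6850 - 0.1980
= 0.9100 - 0.1980
= 0.7120

P(A∪B) = 0.7120


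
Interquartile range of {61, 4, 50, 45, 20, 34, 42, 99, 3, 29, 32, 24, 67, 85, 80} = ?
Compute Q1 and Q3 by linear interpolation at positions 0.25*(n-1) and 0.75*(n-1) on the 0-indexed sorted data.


Sorted: 3, 4, 20, 24, 29, 32, 34, 42, 45, 50, 61, 67, 80, 85, 99
Q1 (25th %ile) = 26.5000
Q3 (75th %ile) = 64.0000
IQR = 64.0000 - 26.5000 = 37.5000

IQR = 37.5000


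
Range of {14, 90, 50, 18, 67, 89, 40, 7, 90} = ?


Max = 90, Min = 7
Range = 90 - 7 = 83

Range = 83


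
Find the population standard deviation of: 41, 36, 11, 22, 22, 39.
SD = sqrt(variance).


Mean = 28.5000
Variance = 118.9167
SD = sqrt(118.9167) = 10.9049

SD = 10.9049


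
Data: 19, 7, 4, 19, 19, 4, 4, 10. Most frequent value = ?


Frequencies: 4:3, 7:1, 10:1, 19:3
Max frequency = 3
Mode = 4, 19

Mode = 4, 19


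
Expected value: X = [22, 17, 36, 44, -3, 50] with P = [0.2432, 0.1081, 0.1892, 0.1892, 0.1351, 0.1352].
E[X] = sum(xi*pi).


E[X] = 22*0.2432 + 17*0.1081 + 36*0.1892 + 44*0.1892 - 3*0.1351 + 50*0.1352
= 5.3504 + 1.8377 + 6.8112 + 8.3248 - 0.4053 + 6.7600
= 28.6788

E[X] = 28.6788


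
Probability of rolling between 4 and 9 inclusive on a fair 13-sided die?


Favorable outcomes (4 ≤ roll ≤ 9): 6
Total outcomes = 13
P = 6/13 = 0.4615

P = 0.4615


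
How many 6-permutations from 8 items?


P(8,6) = 8!/2!
= 40320/2
= 20160

P(8,6) = 20160


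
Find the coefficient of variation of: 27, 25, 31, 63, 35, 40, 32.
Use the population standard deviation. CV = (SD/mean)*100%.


Mean = 36.1429
SD = 11.8855
CV = (11.8855/36.1429)*100 = 32.8848%

CV = 32.8848%


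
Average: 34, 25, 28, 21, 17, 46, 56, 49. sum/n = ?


Sum = 34 + 25 + 28 + 21 + 17 + 46 + 56 + 49 = 276
n = 8
Mean = 276/8 = 34.5000

Mean = 34.5000


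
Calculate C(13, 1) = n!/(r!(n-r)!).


C(13,1) = 13!/(1! × 12!)
= 6227020800/(1 × 479001600)
= 13

C(13,1) = 13


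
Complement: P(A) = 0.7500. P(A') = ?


P(not A) = 1 - 0.7500 = 0.2500

P(not A) = 0.2500


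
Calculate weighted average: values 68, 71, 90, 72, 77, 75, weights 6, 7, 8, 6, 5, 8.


Numerator = 68*6 + 71*7 + 90*8 + 72*6 + 77*5 + 75*8 = 3042
Denominator = 6 + 7 + 8 + 6 + 5 + 8 = 40
WM = 3042/40 = 76.0500

WM = 76.0500


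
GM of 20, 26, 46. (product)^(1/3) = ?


Product = 20 × 26 × 46 = 23920
GM = 23920^(1/3) = 28.8129

GM = 28.8129


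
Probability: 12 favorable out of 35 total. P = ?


P = 12/35 = 0.3429

P = 0.3429


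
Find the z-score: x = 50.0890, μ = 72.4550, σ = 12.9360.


z = (50.0890 - 72.4550)/12.9360
= -22.3660/12.9360
= -1.7290

z = -1.7290


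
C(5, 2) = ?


C(5,2) = 5!/(2! × 3!)
= 120/(2 × 6)
= 10

C(5,2) = 10


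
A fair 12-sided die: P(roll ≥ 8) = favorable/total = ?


Favorable outcomes (roll ≥ 8): 5
Total outcomes = 12
P = 5/12 = 0.4167

P = 0.4167


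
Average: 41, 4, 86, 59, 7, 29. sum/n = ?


Sum = 41 + 4 + 86 + 59 + 7 + 29 = 226
n = 6
Mean = 226/6 = 37.6667

Mean = 37.6667


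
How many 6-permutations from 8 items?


P(8,6) = 8!/2!
= 40320/2
= 20160

P(8,6) = 20160


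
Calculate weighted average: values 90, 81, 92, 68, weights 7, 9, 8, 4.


Numerator = 90*7 + 81*9 + 92*8 + 68*4 = 2367
Denominator = 7 + 9 + 8 + 4 = 28
WM = 2367/28 = 84.5357

WM = 84.5357


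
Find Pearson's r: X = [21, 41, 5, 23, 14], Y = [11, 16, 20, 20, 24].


Mean X = 20.8000, Mean Y = 18.2000
SD X = 11.906301, SD Y = 4.400000
Cov = -21.960000
r = -21.960000/(11.906301*4.400000) = -0.4192

r = -0.4192


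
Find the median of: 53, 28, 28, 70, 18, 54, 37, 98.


Sorted: 18, 28, 28, 37, 53, 54, 70, 98
n = 8 (even)
Middle values: 37 and 53
Median = (37+53)/2 = 45.0000

Median = 45.0000


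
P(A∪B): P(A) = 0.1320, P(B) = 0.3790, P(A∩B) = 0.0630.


P(A∪B) = 0.1320 + 0.3790 - 0.0630
= 0.5110 - 0.0630
= 0.4480

P(A∪B) = 0.4480


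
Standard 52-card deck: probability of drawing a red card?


26 red cards in 52 cards
P = 26/52 = 0.5000

P = 0.5000


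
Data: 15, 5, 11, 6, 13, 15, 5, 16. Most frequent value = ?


Frequencies: 5:2, 6:1, 11:1, 13:1, 15:2, 16:1
Max frequency = 2
Mode = 5, 15

Mode = 5, 15


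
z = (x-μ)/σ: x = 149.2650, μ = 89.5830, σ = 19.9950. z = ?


z = (149.2650 - 89.5830)/19.9950
= 59.6820/19.9950
= 2.9848

z = 2.9848


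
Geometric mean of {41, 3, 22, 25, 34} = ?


Product = 41 × 3 × 22 × 25 × 34 = 2300100
GM = 2300100^(1/5) = 18.7219

GM = 18.7219


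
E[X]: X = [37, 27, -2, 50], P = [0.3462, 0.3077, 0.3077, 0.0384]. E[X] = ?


E[X] = 37*0.3462 + 27*0.3077 - 2*0.3077 + 50*0.0384
= 12.8094 + 8.3079 - 0.6154 + 1.9200
= 22.4219

E[X] = 22.4219


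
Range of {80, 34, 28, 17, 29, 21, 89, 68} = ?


Max = 89, Min = 17
Range = 89 - 17 = 72

Range = 72


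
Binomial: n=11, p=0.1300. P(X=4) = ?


C(11,4) = 330
p^4 = 0.000286
(1-p)^7 = 0.377255
P = 330 * 0.000286 * 0.377255 = 0.0356

P(X=4) = 0.0356


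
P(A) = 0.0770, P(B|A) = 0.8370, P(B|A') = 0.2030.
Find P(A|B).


P(B) = P(B|A)*P(A) + P(B|A')*P(A')
= 0.8370*0.0770 + 0.2030*0.9230
= 0.064449 + 0.187369 = 0.251818
P(A|B) = 0.064449/0.251818 = 0.2559

P(A|B) = 0.2559


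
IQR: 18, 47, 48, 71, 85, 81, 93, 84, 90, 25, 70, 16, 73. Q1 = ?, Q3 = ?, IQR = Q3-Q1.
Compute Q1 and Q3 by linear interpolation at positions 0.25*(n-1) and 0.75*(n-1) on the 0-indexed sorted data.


Sorted: 16, 18, 25, 47, 48, 70, 71, 73, 81, 84, 85, 90, 93
Q1 (25th %ile) = 47.0000
Q3 (75th %ile) = 84.0000
IQR = 84.0000 - 47.0000 = 37.0000

IQR = 37.0000


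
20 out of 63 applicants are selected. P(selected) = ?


P = 20/63 = 0.3175

P = 0.3175


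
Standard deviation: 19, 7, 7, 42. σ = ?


Mean = 18.7500
Variance = 204.1875
SD = sqrt(204.1875) = 14.2894

SD = 14.2894


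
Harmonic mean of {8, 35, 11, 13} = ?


Sum of reciprocals = 1/8 + 1/35 + 1/11 + 1/13 = 0.321404
HM = 4/0.321404 = 12.4454

HM = 12.4454


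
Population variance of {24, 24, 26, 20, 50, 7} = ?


Mean = 25.1667
Squared deviations: 1.3611, 1.3611, 0.6944, 26.6944, 616.6944, 330.0278
Sum = 976.8333
Variance = 976.8333/6 = 162.8056

Variance = 162.8056


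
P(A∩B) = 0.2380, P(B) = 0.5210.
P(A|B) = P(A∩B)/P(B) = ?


P(A|B) = 0.2380/0.5210 = 0.4568

P(A|B) = 0.4568


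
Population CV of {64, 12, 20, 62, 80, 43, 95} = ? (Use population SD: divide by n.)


Mean = 53.7143
SD = 28.1867
CV = (28.1867/53.7143)*100 = 52.4752%

CV = 52.4752%


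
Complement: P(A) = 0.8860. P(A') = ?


P(not A) = 1 - 0.8860 = 0.1140

P(not A) = 0.1140


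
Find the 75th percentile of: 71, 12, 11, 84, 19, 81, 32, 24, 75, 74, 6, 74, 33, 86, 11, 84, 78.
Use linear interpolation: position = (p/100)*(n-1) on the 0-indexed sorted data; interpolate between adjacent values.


Sorted: 6, 11, 11, 12, 19, 24, 32, 33, 71, 74, 74, 75, 78, 81, 84, 84, 86
n = 17
Index = 75/100 * 16 = 12.0000
Lower = data[12] = 78, Upper = data[13] = 81
P75 = 78 + 0*(3) = 78.0000

P75 = 78.0000


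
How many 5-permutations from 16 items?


P(16,5) = 16!/11!
= 20922789888000/39916800
= 524160

P(16,5) = 524160


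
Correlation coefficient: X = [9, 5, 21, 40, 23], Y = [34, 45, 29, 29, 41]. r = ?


Mean X = 19.6000, Mean Y = 35.6000
SD X = 12.289833, SD Y = 6.437391
Cov = -49.160000
r = -49.160000/(12.289833*6.437391) = -0.6214

r = -0.6214


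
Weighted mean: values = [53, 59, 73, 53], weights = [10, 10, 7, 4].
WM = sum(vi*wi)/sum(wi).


Numerator = 53*10 + 59*10 + 73*7 + 53*4 = 1843
Denominator = 10 + 10 + 7 + 4 = 31
WM = 1843/31 = 59.4516

WM = 59.4516


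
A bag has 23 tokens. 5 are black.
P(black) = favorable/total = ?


P = 5/23 = 0.2174

P = 0.2174


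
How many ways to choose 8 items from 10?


C(10,8) = 10!/(8! × 2!)
= 3628800/(40320 × 2)
= 45

C(10,8) = 45


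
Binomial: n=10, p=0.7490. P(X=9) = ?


C(10,9) = 10
p^9 = 0.074188
(1-p)^1 = 0.251000
P = 10 * 0.074188 * 0.251000 = 0.1862

P(X=9) = 0.1862


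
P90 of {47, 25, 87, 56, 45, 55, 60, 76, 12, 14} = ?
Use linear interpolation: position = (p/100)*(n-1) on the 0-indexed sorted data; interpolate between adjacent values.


Sorted: 12, 14, 25, 45, 47, 55, 56, 60, 76, 87
n = 10
Index = 90/100 * 9 = 8.1000
Lower = data[8] = 76, Upper = data[9] = 87
P90 = 76 + 0.1000*(11) = 77.1000

P90 = 77.1000


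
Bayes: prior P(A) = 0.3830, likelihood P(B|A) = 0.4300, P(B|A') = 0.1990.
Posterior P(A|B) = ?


P(B) = P(B|A)*P(A) + P(B|A')*P(A')
= 0.4300*0.3830 + 0.1990*0.6170
= 0.164690 + 0.122783 = 0.287473
P(A|B) = 0.164690/0.287473 = 0.5729

P(A|B) = 0.5729


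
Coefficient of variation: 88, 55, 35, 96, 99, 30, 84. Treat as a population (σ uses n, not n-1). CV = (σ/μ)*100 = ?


Mean = 69.5714
SD = 26.9542
CV = (26.9542/69.5714)*100 = 38.7432%

CV = 38.7432%


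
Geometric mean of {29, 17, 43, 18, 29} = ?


Product = 29 × 17 × 43 × 18 × 29 = 11065878
GM = 11065878^(1/5) = 25.6329

GM = 25.6329


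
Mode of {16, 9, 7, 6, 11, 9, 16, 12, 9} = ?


Frequencies: 6:1, 7:1, 9:3, 11:1, 12:1, 16:2
Max frequency = 3
Mode = 9

Mode = 9


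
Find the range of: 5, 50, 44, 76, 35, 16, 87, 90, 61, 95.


Max = 95, Min = 5
Range = 95 - 5 = 90

Range = 90


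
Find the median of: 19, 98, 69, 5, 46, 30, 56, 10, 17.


Sorted: 5, 10, 17, 19, 30, 46, 56, 69, 98
n = 9 (odd)
Middle value = 30

Median = 30


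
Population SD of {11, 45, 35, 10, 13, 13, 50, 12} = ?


Mean = 23.6250
Variance = 248.4844
SD = sqrt(248.4844) = 15.7634

SD = 15.7634


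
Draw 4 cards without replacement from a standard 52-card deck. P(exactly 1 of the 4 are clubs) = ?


Hypergeometric: P(X=1) = C(13,1)·C(39,3) / C(52,4)
= 13 × 9139 / 270725
= 118807/270725 = 0.4388

P = 0.4388


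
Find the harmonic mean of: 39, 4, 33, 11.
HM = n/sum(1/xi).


Sum of reciprocals = 1/39 + 1/4 + 1/33 + 1/11 = 0.396853
HM = 4/0.396853 = 10.0793

HM = 10.0793


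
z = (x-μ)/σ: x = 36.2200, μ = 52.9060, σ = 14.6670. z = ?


z = (36.2200 - 52.9060)/14.6670
= -16.6860/14.6670
= -1.1377

z = -1.1377


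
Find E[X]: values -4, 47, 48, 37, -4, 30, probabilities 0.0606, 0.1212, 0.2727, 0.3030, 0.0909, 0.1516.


E[X] = -4*0.0606 + 47*0.1212 + 48*0.2727 + 37*0.3030 - 4*0.0909 + 30*0.1516
= -0.2424 + 5.6964 + 13.0896 + 11.2110 - 0.3636 + 4.5480
= 33.9390

E[X] = 33.9390


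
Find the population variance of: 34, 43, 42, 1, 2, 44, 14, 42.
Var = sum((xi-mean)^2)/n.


Mean = 27.7500
Squared deviations: 39.0625, 232.5625, 203.0625, 715.5625, 663.0625, 264.0625, 189.0625, 203.0625
Sum = 2509.5000
Variance = 2509.5000/8 = 313.6875

Variance = 313.6875


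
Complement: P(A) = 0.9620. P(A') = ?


P(not A) = 1 - 0.9620 = 0.0380

P(not A) = 0.0380


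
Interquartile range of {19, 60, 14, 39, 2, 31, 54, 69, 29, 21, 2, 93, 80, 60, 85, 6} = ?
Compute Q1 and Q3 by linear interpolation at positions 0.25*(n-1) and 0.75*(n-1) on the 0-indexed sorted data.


Sorted: 2, 2, 6, 14, 19, 21, 29, 31, 39, 54, 60, 60, 69, 80, 85, 93
Q1 (25th %ile) = 17.7500
Q3 (75th %ile) = 62.2500
IQR = 62.2500 - 17.7500 = 44.5000

IQR = 44.5000


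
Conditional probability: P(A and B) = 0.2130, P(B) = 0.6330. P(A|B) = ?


P(A|B) = 0.2130/0.6330 = 0.3365

P(A|B) = 0.3365


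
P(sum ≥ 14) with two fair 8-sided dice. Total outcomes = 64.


Total outcomes = 8×8 = 64
Favorable (sum ≥ 14): 6
P = 6/64 = 0.0938

P = 0.0938


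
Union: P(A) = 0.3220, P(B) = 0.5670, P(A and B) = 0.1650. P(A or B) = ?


P(A∪B) = 0.3220 + 0.5670 - 0.1650
= 0.8890 - 0.1650
= 0.7240

P(A∪B) = 0.7240


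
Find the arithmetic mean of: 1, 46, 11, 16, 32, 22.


Sum = 1 + 46 + 11 + 16 + 32 + 22 = 128
n = 6
Mean = 128/6 = 21.3333

Mean = 21.3333


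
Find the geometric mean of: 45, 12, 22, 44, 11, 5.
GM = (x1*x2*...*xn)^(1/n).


Product = 45 × 12 × 22 × 44 × 11 × 5 = 28749600
GM = 28749600^(1/6) = 17.5027

GM = 17.5027


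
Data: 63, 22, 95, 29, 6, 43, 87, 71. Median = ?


Sorted: 6, 22, 29, 43, 63, 71, 87, 95
n = 8 (even)
Middle values: 43 and 63
Median = (43+63)/2 = 53.0000

Median = 53.0000


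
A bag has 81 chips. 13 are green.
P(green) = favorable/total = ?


P = 13/81 = 0.1605

P = 0.1605


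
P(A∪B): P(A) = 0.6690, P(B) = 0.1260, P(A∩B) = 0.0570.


P(A∪B) = 0.6690 + 0.1260 - 0.0570
= 0.7950 - 0.0570
= 0.7380

P(A∪B) = 0.7380


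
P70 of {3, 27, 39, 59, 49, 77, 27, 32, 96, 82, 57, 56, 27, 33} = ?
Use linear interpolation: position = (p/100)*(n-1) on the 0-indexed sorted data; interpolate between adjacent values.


Sorted: 3, 27, 27, 27, 32, 33, 39, 49, 56, 57, 59, 77, 82, 96
n = 14
Index = 70/100 * 13 = 9.1000
Lower = data[9] = 57, Upper = data[10] = 59
P70 = 57 + 0.1000*(2) = 57.2000

P70 = 57.2000


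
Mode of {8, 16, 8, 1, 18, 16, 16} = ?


Frequencies: 1:1, 8:2, 16:3, 18:1
Max frequency = 3
Mode = 16

Mode = 16


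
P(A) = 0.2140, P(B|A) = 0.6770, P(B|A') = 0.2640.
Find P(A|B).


P(B) = P(B|A)*P(A) + P(B|A')*P(A')
= 0.6770*0.2140 + 0.2640*0.7860
= 0.144878 + 0.207504 = 0.352382
P(A|B) = 0.144878/0.352382 = 0.4111

P(A|B) = 0.4111


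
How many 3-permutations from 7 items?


P(7,3) = 7!/4!
= 5040/24
= 210

P(7,3) = 210


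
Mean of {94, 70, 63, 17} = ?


Sum = 94 + 70 + 63 + 17 = 244
n = 4
Mean = 244/4 = 61.0000

Mean = 61.0000


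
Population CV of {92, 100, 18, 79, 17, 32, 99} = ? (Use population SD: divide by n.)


Mean = 62.4286
SD = 35.5803
CV = (35.5803/62.4286)*100 = 56.9936%

CV = 56.9936%


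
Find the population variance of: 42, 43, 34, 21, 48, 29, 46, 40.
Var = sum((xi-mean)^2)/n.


Mean = 37.8750
Squared deviations: 17.0156, 26.2656, 15.0156, 284.7656, 102.5156, 78.7656, 66.0156, 4.5156
Sum = 594.8750
Variance = 594.8750/8 = 74.3594

Variance = 74.3594


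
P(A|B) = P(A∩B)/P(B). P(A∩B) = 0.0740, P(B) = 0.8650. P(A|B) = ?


P(A|B) = 0.0740/0.8650 = 0.0855

P(A|B) = 0.0855


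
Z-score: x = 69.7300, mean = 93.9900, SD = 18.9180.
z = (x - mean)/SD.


z = (69.7300 - 93.9900)/18.9180
= -24.2600/18.9180
= -1.2824

z = -1.2824


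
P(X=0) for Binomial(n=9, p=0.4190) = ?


C(9,0) = 1
p^0 = 1.000000
(1-p)^9 = 0.007544
P = 1 * 1.000000 * 0.007544 = 0.0075

P(X=0) = 0.0075


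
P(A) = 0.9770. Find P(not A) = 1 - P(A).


P(not A) = 1 - 0.9770 = 0.0230

P(not A) = 0.0230


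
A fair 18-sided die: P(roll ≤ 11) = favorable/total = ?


Favorable outcomes (roll ≤ 11): 11
Total outcomes = 18
P = 11/18 = 0.6111

P = 0.6111


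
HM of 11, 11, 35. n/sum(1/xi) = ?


Sum of reciprocals = 1/11 + 1/11 + 1/35 = 0.210390
HM = 3/0.210390 = 14.2593

HM = 14.2593


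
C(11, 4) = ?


C(11,4) = 11!/(4! × 7!)
= 39916800/(24 × 5040)
= 330

C(11,4) = 330


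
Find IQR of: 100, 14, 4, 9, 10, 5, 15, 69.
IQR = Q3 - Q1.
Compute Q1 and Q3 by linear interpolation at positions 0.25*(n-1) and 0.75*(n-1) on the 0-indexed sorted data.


Sorted: 4, 5, 9, 10, 14, 15, 69, 100
Q1 (25th %ile) = 8.0000
Q3 (75th %ile) = 28.5000
IQR = 28.5000 - 8.0000 = 20.5000

IQR = 20.5000


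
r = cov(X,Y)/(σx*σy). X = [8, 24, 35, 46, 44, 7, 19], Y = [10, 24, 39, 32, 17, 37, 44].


Mean X = 26.1429, Mean Y = 29.0000
SD X = 14.846150, SD Y = 11.513967
Cov = 4.142857
r = 4.142857/(14.846150*11.513967) = 0.0242

r = 0.0242


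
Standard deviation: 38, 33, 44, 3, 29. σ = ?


Mean = 29.4000
Variance = 199.4400
SD = sqrt(199.4400) = 14.1223

SD = 14.1223


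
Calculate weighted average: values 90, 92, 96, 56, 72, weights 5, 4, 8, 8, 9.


Numerator = 90*5 + 92*4 + 96*8 + 56*8 + 72*9 = 2682
Denominator = 5 + 4 + 8 + 8 + 9 = 34
WM = 2682/34 = 78.8824

WM = 78.8824


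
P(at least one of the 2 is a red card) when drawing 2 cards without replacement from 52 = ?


P(at least one) = 1 - P(none)
P(none) = (26/52) × (25/51) = 0.245098
P(at least one) = 1 - 0.245098 = 0.7549

P = 0.7549


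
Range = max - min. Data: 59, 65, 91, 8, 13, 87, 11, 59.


Max = 91, Min = 8
Range = 91 - 8 = 83

Range = 83


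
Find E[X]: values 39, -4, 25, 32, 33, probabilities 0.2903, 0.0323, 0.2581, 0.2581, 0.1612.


E[X] = 39*0.2903 - 4*0.0323 + 25*0.2581 + 32*0.2581 + 33*0.1612
= 11.3217 - 0.1292 + 6.4525 + 8.2592 + 5.3196
= 31.2238

E[X] = 31.2238


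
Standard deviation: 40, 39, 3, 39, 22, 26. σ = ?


Mean = 28.1667
Variance = 175.1389
SD = sqrt(175.1389) = 13.2340

SD = 13.2340


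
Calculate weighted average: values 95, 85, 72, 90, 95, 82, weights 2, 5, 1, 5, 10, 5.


Numerator = 95*2 + 85*5 + 72*1 + 90*5 + 95*10 + 82*5 = 2497
Denominator = 2 + 5 + 1 + 5 + 10 + 5 = 28
WM = 2497/28 = 89.1786

WM = 89.1786


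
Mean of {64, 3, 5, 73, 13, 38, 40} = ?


Sum = 64 + 3 + 5 + 73 + 13 + 38 + 40 = 236
n = 7
Mean = 236/7 = 33.7143

Mean = 33.7143


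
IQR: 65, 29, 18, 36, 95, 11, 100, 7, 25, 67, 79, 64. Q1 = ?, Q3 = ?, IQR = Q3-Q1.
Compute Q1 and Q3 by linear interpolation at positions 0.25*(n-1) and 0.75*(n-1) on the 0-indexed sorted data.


Sorted: 7, 11, 18, 25, 29, 36, 64, 65, 67, 79, 95, 100
Q1 (25th %ile) = 23.2500
Q3 (75th %ile) = 70.0000
IQR = 70.0000 - 23.2500 = 46.7500

IQR = 46.7500


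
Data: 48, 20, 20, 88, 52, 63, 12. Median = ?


Sorted: 12, 20, 20, 48, 52, 63, 88
n = 7 (odd)
Middle value = 48

Median = 48


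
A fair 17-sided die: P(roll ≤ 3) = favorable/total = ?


Favorable outcomes (roll ≤ 3): 3
Total outcomes = 17
P = 3/17 = 0.1765

P = 0.1765


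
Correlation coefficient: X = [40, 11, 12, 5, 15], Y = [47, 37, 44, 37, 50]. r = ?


Mean X = 16.6000, Mean Y = 43.0000
SD X = 12.142487, SD Y = 5.253570
Cov = 36.200000
r = 36.200000/(12.142487*5.253570) = 0.5675

r = 0.5675


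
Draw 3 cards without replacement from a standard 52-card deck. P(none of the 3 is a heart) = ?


P(no hearts) = (39/52) × (38/51) × (37/50)
= 0.4135

P = 0.4135


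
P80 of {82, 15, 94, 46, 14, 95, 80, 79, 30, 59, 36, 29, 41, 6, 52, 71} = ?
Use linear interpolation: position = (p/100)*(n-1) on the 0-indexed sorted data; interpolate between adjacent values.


Sorted: 6, 14, 15, 29, 30, 36, 41, 46, 52, 59, 71, 79, 80, 82, 94, 95
n = 16
Index = 80/100 * 15 = 12.0000
Lower = data[12] = 80, Upper = data[13] = 82
P80 = 80 + 0*(2) = 80.0000

P80 = 80.0000


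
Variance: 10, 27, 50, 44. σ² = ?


Mean = 32.7500
Squared deviations: 517.5625, 33.0625, 297.5625, 126.5625
Sum = 974.7500
Variance = 974.7500/4 = 243.6875

Variance = 243.6875


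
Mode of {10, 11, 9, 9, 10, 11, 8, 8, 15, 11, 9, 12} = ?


Frequencies: 8:2, 9:3, 10:2, 11:3, 12:1, 15:1
Max frequency = 3
Mode = 9, 11

Mode = 9, 11


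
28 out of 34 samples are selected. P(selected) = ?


P = 28/34 = 0.8235

P = 0.8235


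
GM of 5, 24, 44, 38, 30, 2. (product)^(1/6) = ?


Product = 5 × 24 × 44 × 38 × 30 × 2 = 12038400
GM = 12038400^(1/6) = 15.1389

GM = 15.1389


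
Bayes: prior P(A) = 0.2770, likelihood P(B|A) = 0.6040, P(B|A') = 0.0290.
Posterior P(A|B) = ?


P(B) = P(B|A)*P(A) + P(B|A')*P(A')
= 0.6040*0.2770 + 0.0290*0.7230
= 0.167308 + 0.020967 = 0.188275
P(A|B) = 0.167308/0.188275 = 0.8886

P(A|B) = 0.8886


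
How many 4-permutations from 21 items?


P(21,4) = 21!/17!
= 51090942171709440000/355687428096000
= 143640

P(21,4) = 143640


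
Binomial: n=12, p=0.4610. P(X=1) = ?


C(12,1) = 12
p^1 = 0.461000
(1-p)^11 = 0.001116
P = 12 * 0.461000 * 0.001116 = 0.0062

P(X=1) = 0.0062


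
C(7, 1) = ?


C(7,1) = 7!/(1! × 6!)
= 5040/(1 × 720)
= 7

C(7,1) = 7


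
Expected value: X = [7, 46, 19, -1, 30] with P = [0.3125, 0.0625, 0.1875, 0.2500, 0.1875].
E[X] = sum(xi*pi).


E[X] = 7*0.3125 + 46*0.0625 + 19*0.1875 - 1*0.2500 + 30*0.1875
= 2.1875 + 2.8750 + 3.5625 - 0.2500 + 5.6250
= 14.0000

E[X] = 14.0000


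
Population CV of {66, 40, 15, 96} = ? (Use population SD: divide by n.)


Mean = 54.2500
SD = 30.1029
CV = (30.1029/54.2500)*100 = 55.4893%

CV = 55.4893%


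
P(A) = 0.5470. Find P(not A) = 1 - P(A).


P(not A) = 1 - 0.5470 = 0.4530

P(not A) = 0.4530


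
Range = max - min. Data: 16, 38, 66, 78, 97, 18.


Max = 97, Min = 16
Range = 97 - 16 = 81

Range = 81


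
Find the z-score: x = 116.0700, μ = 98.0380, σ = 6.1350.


z = (116.0700 - 98.0380)/6.1350
= 18.0320/6.1350
= 2.9392

z = 2.9392


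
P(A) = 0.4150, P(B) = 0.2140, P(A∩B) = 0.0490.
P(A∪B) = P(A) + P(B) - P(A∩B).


P(A∪B) = 0.4150 + 0.2140 - 0.0490
= 0.6290 - 0.0490
= 0.5800

P(A∪B) = 0.5800


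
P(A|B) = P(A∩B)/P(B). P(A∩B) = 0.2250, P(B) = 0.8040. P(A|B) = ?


P(A|B) = 0.2250/0.8040 = 0.2799

P(A|B) = 0.2799


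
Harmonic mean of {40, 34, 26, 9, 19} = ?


Sum of reciprocals = 1/40 + 1/34 + 1/26 + 1/9 + 1/19 = 0.256616
HM = 5/0.256616 = 19.4844

HM = 19.4844


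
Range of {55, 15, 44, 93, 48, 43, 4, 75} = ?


Max = 93, Min = 4
Range = 93 - 4 = 89

Range = 89


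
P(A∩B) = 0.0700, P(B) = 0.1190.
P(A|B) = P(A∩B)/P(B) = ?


P(A|B) = 0.0700/0.1190 = 0.5882

P(A|B) = 0.5882


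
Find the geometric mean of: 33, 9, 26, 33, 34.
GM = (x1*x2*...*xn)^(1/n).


Product = 33 × 9 × 26 × 33 × 34 = 8664084
GM = 8664084^(1/5) = 24.4087

GM = 24.4087


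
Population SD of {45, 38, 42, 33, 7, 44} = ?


Mean = 34.8333
Variance = 171.1389
SD = sqrt(171.1389) = 13.0820

SD = 13.0820


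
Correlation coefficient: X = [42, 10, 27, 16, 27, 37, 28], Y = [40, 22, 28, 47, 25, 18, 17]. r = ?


Mean X = 26.7143, Mean Y = 28.1429
SD X = 10.249938, SD Y = 10.493924
Cov = -5.387755
r = -5.387755/(10.249938*10.493924) = -0.0501

r = -0.0501


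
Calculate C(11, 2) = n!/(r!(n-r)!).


C(11,2) = 11!/(2! × 9!)
= 39916800/(2 × 362880)
= 55

C(11,2) = 55


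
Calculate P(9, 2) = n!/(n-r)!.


P(9,2) = 9!/7!
= 362880/5040
= 72

P(9,2) = 72


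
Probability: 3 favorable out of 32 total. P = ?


P = 3/32 = 0.0938

P = 0.0938


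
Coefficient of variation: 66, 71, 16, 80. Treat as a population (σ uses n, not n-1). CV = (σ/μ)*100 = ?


Mean = 58.2500
SD = 24.9036
CV = (24.9036/58.2500)*100 = 42.7529%

CV = 42.7529%


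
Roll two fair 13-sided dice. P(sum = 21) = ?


Total outcomes = 13×13 = 169
Favorable (sum = 21): 6
P = 6/169 = 0.0355

P = 0.0355


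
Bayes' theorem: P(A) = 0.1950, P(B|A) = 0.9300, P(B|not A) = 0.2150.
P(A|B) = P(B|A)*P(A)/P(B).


P(B) = P(B|A)*P(A) + P(B|A')*P(A')
= 0.9300*0.1950 + 0.2150*0.8050
= 0.181350 + 0.173075 = 0.354425
P(A|B) = 0.181350/0.354425 = 0.5117

P(A|B) = 0.5117


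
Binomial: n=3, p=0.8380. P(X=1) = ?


C(3,1) = 3
p^1 = 0.838000
(1-p)^2 = 0.026244
P = 3 * 0.838000 * 0.026244 = 0.0660

P(X=1) = 0.0660


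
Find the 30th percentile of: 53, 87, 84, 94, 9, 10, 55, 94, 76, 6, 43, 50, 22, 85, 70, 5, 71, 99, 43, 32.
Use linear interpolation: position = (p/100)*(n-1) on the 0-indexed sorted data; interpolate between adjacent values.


Sorted: 5, 6, 9, 10, 22, 32, 43, 43, 50, 53, 55, 70, 71, 76, 84, 85, 87, 94, 94, 99
n = 20
Index = 30/100 * 19 = 5.7000
Lower = data[5] = 32, Upper = data[6] = 43
P30 = 32 + 0.7000*(11) = 39.7000

P30 = 39.7000


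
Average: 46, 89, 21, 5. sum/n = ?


Sum = 46 + 89 + 21 + 5 = 161
n = 4
Mean = 161/4 = 40.2500

Mean = 40.2500


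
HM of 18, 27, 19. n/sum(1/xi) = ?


Sum of reciprocals = 1/18 + 1/27 + 1/19 = 0.145224
HM = 3/0.145224 = 20.6577

HM = 20.6577


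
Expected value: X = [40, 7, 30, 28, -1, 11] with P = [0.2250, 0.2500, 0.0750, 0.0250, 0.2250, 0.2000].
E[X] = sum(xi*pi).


E[X] = 40*0.2250 + 7*0.2500 + 30*0.0750 + 28*0.0250 - 1*0.2250 + 11*0.2000
= 9.0000 + 1.7500 + 2.2500 + 0.7000 - 0.2250 + 2.2000
= 15.6750

E[X] = 15.6750


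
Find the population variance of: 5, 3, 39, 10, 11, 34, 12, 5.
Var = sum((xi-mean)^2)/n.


Mean = 14.8750
Squared deviations: 97.5156, 141.0156, 582.0156, 23.7656, 15.0156, 365.7656, 8.2656, 97.5156
Sum = 1330.8750
Variance = 1330.8750/8 = 166.3594

Variance = 166.3594


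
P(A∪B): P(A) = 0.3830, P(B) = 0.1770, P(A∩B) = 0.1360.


P(A∪B) = 0.3830 + 0.1770 - 0.1360
= 0.5600 - 0.1360
= 0.4240

P(A∪B) = 0.4240


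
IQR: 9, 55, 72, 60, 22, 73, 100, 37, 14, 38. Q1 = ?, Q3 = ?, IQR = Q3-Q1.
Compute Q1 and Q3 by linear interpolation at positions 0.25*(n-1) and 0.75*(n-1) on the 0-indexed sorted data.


Sorted: 9, 14, 22, 37, 38, 55, 60, 72, 73, 100
Q1 (25th %ile) = 25.7500
Q3 (75th %ile) = 69.0000
IQR = 69.0000 - 25.7500 = 43.2500

IQR = 43.2500


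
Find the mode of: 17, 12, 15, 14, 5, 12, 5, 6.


Frequencies: 5:2, 6:1, 12:2, 14:1, 15:1, 17:1
Max frequency = 2
Mode = 5, 12

Mode = 5, 12


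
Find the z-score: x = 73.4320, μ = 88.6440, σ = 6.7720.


z = (73.4320 - 88.6440)/6.7720
= -15.2120/6.7720
= -2.2463

z = -2.2463


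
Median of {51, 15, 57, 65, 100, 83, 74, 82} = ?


Sorted: 15, 51, 57, 65, 74, 82, 83, 100
n = 8 (even)
Middle values: 65 and 74
Median = (65+74)/2 = 69.5000

Median = 69.5000


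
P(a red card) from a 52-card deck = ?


26 red cards in 52 cards
P = 26/52 = 0.5000

P = 0.5000


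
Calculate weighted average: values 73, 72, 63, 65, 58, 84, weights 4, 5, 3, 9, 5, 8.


Numerator = 73*4 + 72*5 + 63*3 + 65*9 + 58*5 + 84*8 = 2388
Denominator = 4 + 5 + 3 + 9 + 5 + 8 = 34
WM = 2388/34 = 70.2353

WM = 70.2353


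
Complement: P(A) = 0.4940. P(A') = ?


P(not A) = 1 - 0.4940 = 0.5060

P(not A) = 0.5060


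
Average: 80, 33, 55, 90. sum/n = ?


Sum = 80 + 33 + 55 + 90 = 258
n = 4
Mean = 258/4 = 64.5000

Mean = 64.5000


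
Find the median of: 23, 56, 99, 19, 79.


Sorted: 19, 23, 56, 79, 99
n = 5 (odd)
Middle value = 56

Median = 56


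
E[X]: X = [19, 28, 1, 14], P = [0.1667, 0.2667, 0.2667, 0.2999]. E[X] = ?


E[X] = 19*0.1667 + 28*0.2667 + 1*0.2667 + 14*0.2999
= 3.1673 + 7.4676 + 0.2667 + 4.1986
= 15.1002

E[X] = 15.1002


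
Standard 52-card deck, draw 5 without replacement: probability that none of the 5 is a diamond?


P(no diamonds) = (39/52) × (38/51) × (37/50) × (36/49) × (35/48)
= 0.2215

P = 0.2215


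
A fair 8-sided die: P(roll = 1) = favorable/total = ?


Favorable outcomes (roll = 1): 1
Total outcomes = 8
P = 1/8 = 0.1250

P = 0.1250


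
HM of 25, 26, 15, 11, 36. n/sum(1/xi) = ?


Sum of reciprocals = 1/25 + 1/26 + 1/15 + 1/11 + 1/36 = 0.263815
HM = 5/0.263815 = 18.9527

HM = 18.9527


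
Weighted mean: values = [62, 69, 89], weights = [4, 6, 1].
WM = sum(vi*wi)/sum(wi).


Numerator = 62*4 + 69*6 + 89*1 = 751
Denominator = 4 + 6 + 1 = 11
WM = 751/11 = 68.2727

WM = 68.2727


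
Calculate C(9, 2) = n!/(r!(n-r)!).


C(9,2) = 9!/(2! × 7!)
= 362880/(2 × 5040)
= 36

C(9,2) = 36


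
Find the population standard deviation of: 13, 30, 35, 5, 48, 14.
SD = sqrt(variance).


Mean = 24.1667
Variance = 219.1389
SD = sqrt(219.1389) = 14.8033

SD = 14.8033


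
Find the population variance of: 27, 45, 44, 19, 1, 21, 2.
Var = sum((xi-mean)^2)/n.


Mean = 22.7143
Squared deviations: 18.3673, 496.6531, 453.0816, 13.7959, 471.5102, 2.9388, 429.0816
Sum = 1885.4286
Variance = 1885.4286/7 = 269.3469

Variance = 269.3469


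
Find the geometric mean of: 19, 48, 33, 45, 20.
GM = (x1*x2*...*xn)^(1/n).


Product = 19 × 48 × 33 × 45 × 20 = 27086400
GM = 27086400^(1/5) = 30.6585

GM = 30.6585


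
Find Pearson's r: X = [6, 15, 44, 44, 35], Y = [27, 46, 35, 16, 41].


Mean X = 28.8000, Mean Y = 33.0000
SD X = 15.561491, SD Y = 10.601887
Cov = -44.200000
r = -44.200000/(15.561491*10.601887) = -0.2679

r = -0.2679


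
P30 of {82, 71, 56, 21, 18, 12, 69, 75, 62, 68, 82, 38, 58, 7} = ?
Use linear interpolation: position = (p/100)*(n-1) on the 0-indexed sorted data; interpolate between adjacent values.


Sorted: 7, 12, 18, 21, 38, 56, 58, 62, 68, 69, 71, 75, 82, 82
n = 14
Index = 30/100 * 13 = 3.9000
Lower = data[3] = 21, Upper = data[4] = 38
P30 = 21 + 0.9000*(17) = 36.3000

P30 = 36.3000


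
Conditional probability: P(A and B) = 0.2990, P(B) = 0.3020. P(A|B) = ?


P(A|B) = 0.2990/0.3020 = 0.9901

P(A|B) = 0.9901


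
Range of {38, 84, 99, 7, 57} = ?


Max = 99, Min = 7
Range = 99 - 7 = 92

Range = 92


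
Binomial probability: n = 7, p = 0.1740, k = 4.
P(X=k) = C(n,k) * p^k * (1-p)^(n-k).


C(7,4) = 35
p^4 = 0.000917
(1-p)^3 = 0.563560
P = 35 * 0.000917 * 0.563560 = 0.0181

P(X=4) = 0.0181


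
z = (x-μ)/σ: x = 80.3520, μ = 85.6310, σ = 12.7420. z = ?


z = (80.3520 - 85.6310)/12.7420
= -5.2790/12.7420
= -0.4143

z = -0.4143


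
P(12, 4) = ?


P(12,4) = 12!/8!
= 479001600/40320
= 11880

P(12,4) = 11880


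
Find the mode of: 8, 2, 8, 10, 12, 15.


Frequencies: 2:1, 8:2, 10:1, 12:1, 15:1
Max frequency = 2
Mode = 8

Mode = 8


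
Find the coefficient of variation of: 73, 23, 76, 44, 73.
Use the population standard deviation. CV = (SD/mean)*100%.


Mean = 57.8000
SD = 20.9514
CV = (20.9514/57.8000)*100 = 36.2480%

CV = 36.2480%


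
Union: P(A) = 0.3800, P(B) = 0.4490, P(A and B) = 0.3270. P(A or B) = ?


P(A∪B) = 0.3800 + 0.4490 - 0.3270
= 0.8290 - 0.3270
= 0.5020

P(A∪B) = 0.5020


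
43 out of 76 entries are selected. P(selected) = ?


P = 43/76 = 0.5658

P = 0.5658


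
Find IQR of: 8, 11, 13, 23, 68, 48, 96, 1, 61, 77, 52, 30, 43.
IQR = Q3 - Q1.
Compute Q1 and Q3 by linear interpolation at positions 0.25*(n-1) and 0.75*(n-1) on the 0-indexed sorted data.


Sorted: 1, 8, 11, 13, 23, 30, 43, 48, 52, 61, 68, 77, 96
Q1 (25th %ile) = 13.0000
Q3 (75th %ile) = 61.0000
IQR = 61.0000 - 13.0000 = 48.0000

IQR = 48.0000


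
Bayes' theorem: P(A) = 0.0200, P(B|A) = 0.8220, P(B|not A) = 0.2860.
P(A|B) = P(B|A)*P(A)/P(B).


P(B) = P(B|A)*P(A) + P(B|A')*P(A')
= 0.8220*0.0200 + 0.2860*0.9800
= 0.016440 + 0.280280 = 0.296720
P(A|B) = 0.016440/0.296720 = 0.0554

P(A|B) = 0.0554


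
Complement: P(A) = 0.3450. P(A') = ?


P(not A) = 1 - 0.3450 = 0.6550

P(not A) = 0.6550


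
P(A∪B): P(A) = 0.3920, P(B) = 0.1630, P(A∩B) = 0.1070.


P(A∪B) = 0.3920 + 0.1630 - 0.1070
= 0.5550 - 0.1070
= 0.4480

P(A∪B) = 0.4480


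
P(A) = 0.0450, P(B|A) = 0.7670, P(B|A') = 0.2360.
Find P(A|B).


P(B) = P(B|A)*P(A) + P(B|A')*P(A')
= 0.7670*0.0450 + 0.2360*0.9550
= 0.034515 + 0.225380 = 0.259895
P(A|B) = 0.034515/0.259895 = 0.1328

P(A|B) = 0.1328


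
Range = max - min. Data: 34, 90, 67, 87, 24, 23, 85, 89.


Max = 90, Min = 23
Range = 90 - 23 = 67

Range = 67


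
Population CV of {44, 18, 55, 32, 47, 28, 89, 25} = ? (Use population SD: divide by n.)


Mean = 42.2500
SD = 21.1172
CV = (21.1172/42.2500)*100 = 49.9816%

CV = 49.9816%


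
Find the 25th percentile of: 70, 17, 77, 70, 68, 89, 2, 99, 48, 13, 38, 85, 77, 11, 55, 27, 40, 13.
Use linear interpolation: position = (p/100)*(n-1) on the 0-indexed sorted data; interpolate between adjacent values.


Sorted: 2, 11, 13, 13, 17, 27, 38, 40, 48, 55, 68, 70, 70, 77, 77, 85, 89, 99
n = 18
Index = 25/100 * 17 = 4.2500
Lower = data[4] = 17, Upper = data[5] = 27
P25 = 17 + 0.2500*(10) = 19.5000

P25 = 19.5000


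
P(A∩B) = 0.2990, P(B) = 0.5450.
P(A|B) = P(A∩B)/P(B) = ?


P(A|B) = 0.2990/0.5450 = 0.5486

P(A|B) = 0.5486


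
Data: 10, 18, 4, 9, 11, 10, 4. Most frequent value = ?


Frequencies: 4:2, 9:1, 10:2, 11:1, 18:1
Max frequency = 2
Mode = 4, 10

Mode = 4, 10


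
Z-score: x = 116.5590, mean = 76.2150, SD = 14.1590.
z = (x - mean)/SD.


z = (116.5590 - 76.2150)/14.1590
= 40.3440/14.1590
= 2.8494

z = 2.8494


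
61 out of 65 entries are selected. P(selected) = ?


P = 61/65 = 0.9385

P = 0.9385


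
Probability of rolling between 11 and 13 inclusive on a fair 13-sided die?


Favorable outcomes (11 ≤ roll ≤ 13): 3
Total outcomes = 13
P = 3/13 = 0.2308

P = 0.2308


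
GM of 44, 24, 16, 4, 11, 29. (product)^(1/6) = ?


Product = 44 × 24 × 16 × 4 × 11 × 29 = 21559296
GM = 21559296^(1/6) = 16.6829

GM = 16.6829


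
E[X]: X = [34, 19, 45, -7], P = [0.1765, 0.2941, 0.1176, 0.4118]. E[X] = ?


E[X] = 34*0.1765 + 19*0.2941 + 45*0.1176 - 7*0.4118
= 6.0010 + 5.5879 + 5.2920 - 2.8826
= 13.9983

E[X] = 13.9983


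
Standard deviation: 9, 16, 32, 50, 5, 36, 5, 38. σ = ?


Mean = 23.8750
Variance = 261.3594
SD = sqrt(261.3594) = 16.1666

SD = 16.1666


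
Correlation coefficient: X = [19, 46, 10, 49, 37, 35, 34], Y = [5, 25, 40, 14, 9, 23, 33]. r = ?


Mean X = 32.8571, Mean Y = 21.2857
SD X = 12.933109, SD Y = 11.792422
Cov = -43.530612
r = -43.530612/(12.933109*11.792422) = -0.2854

r = -0.2854


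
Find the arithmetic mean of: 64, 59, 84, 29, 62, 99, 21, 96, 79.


Sum = 64 + 59 + 84 + 29 + 62 + 99 + 21 + 96 + 79 = 593
n = 9
Mean = 593/9 = 65.8889

Mean = 65.8889


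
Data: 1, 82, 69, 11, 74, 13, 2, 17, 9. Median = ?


Sorted: 1, 2, 9, 11, 13, 17, 69, 74, 82
n = 9 (odd)
Middle value = 13

Median = 13


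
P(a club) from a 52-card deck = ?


13 clubs in 52 cards
P = 13/52 = 0.2500

P = 0.2500


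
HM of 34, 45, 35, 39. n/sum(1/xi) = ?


Sum of reciprocals = 1/34 + 1/45 + 1/35 + 1/39 = 0.105846
HM = 4/0.105846 = 37.7906

HM = 37.7906


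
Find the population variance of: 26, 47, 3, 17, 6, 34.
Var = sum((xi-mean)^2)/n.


Mean = 22.1667
Squared deviations: 14.6944, 616.6944, 367.3611, 26.6944, 261.3611, 140.0278
Sum = 1426.8333
Variance = 1426.8333/6 = 237.8056

Variance = 237.8056


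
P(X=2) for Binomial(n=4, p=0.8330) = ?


C(4,2) = 6
p^2 = 0.693889
(1-p)^2 = 0.027889
P = 6 * 0.693889 * 0.027889 = 0.1161

P(X=2) = 0.1161


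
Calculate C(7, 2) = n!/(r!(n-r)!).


C(7,2) = 7!/(2! × 5!)
= 5040/(2 × 120)
= 21

C(7,2) = 21


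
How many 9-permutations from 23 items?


P(23,9) = 23!/14!
= 25852016738884976640000/87178291200
= 296541907200

P(23,9) = 296541907200


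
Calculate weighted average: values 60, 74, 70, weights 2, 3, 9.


Numerator = 60*2 + 74*3 + 70*9 = 972
Denominator = 2 + 3 + 9 = 14
WM = 972/14 = 69.4286

WM = 69.4286


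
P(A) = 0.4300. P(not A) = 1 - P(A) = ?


P(not A) = 1 - 0.4300 = 0.5700

P(not A) = 0.5700


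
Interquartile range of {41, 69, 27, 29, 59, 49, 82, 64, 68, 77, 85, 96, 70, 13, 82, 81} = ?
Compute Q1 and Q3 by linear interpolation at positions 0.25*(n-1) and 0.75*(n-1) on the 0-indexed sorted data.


Sorted: 13, 27, 29, 41, 49, 59, 64, 68, 69, 70, 77, 81, 82, 82, 85, 96
Q1 (25th %ile) = 47.0000
Q3 (75th %ile) = 81.2500
IQR = 81.2500 - 47.0000 = 34.2500

IQR = 34.2500


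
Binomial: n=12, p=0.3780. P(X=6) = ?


C(12,6) = 924
p^6 = 0.002917
(1-p)^6 = 0.057908
P = 924 * 0.002917 * 0.057908 = 0.1561

P(X=6) = 0.1561


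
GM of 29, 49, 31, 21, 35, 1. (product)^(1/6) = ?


Product = 29 × 49 × 31 × 21 × 35 × 1 = 32377485
GM = 32377485^(1/6) = 17.8528

GM = 17.8528


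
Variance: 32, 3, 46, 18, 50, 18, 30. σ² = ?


Mean = 28.1429
Squared deviations: 14.8776, 632.1633, 318.8776, 102.8776, 477.7347, 102.8776, 3.4490
Sum = 1652.8571
Variance = 1652.8571/7 = 236.1224

Variance = 236.1224


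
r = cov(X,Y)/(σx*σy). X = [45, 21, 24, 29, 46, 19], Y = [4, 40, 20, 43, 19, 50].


Mean X = 30.6667, Mean Y = 29.3333
SD X = 10.934146, SD Y = 16.141733
Cov = -137.722222
r = -137.722222/(10.934146*16.141733) = -0.7803

r = -0.7803


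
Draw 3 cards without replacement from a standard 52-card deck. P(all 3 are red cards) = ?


P(all red cards) = (26/52) × (25/51) × (24/50)
= 0.1176

P = 0.1176


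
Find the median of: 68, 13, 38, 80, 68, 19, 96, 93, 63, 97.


Sorted: 13, 19, 38, 63, 68, 68, 80, 93, 96, 97
n = 10 (even)
Middle values: 68 and 68
Median = (68+68)/2 = 68.0000

Median = 68.0000


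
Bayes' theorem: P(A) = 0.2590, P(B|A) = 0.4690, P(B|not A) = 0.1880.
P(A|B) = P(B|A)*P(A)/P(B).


P(B) = P(B|A)*P(A) + P(B|A')*P(A')
= 0.4690*0.2590 + 0.1880*0.7410
= 0.121471 + 0.139308 = 0.260779
P(A|B) = 0.121471/0.260779 = 0.4658

P(A|B) = 0.4658


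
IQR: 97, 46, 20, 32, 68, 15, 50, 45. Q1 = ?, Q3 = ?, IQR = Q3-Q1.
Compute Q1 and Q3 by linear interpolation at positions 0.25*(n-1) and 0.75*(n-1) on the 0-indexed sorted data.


Sorted: 15, 20, 32, 45, 46, 50, 68, 97
Q1 (25th %ile) = 29.0000
Q3 (75th %ile) = 54.5000
IQR = 54.5000 - 29.0000 = 25.5000

IQR = 25.5000


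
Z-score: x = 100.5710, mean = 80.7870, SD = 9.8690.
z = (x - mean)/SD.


z = (100.5710 - 80.7870)/9.8690
= 19.7840/9.8690
= 2.0047

z = 2.0047


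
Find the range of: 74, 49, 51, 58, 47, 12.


Max = 74, Min = 12
Range = 74 - 12 = 62

Range = 62


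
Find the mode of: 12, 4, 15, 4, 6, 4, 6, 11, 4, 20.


Frequencies: 4:4, 6:2, 11:1, 12:1, 15:1, 20:1
Max frequency = 4
Mode = 4

Mode = 4


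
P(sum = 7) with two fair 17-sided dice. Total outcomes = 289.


Total outcomes = 17×17 = 289
Favorable (sum = 7): 6
P = 6/289 = 0.0208

P = 0.0208


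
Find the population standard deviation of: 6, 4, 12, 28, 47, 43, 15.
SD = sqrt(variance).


Mean = 22.1429
Variance = 261.5510
SD = sqrt(261.5510) = 16.1725

SD = 16.1725


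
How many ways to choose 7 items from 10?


C(10,7) = 10!/(7! × 3!)
= 3628800/(5040 × 6)
= 120

C(10,7) = 120


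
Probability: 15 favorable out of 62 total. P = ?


P = 15/62 = 0.2419

P = 0.2419


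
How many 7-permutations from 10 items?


P(10,7) = 10!/3!
= 3628800/6
= 604800

P(10,7) = 604800


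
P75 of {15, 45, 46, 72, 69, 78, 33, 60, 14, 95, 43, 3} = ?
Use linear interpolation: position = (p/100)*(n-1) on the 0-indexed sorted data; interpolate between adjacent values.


Sorted: 3, 14, 15, 33, 43, 45, 46, 60, 69, 72, 78, 95
n = 12
Index = 75/100 * 11 = 8.2500
Lower = data[8] = 69, Upper = data[9] = 72
P75 = 69 + 0.2500*(3) = 69.7500

P75 = 69.7500


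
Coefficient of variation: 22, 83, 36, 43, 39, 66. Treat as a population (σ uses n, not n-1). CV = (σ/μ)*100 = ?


Mean = 48.1667
SD = 20.3094
CV = (20.3094/48.1667)*100 = 42.1649%

CV = 42.1649%


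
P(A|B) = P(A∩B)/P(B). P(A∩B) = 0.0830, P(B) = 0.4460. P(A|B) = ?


P(A|B) = 0.0830/0.4460 = 0.1861

P(A|B) = 0.1861


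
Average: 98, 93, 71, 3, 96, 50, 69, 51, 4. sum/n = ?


Sum = 98 + 93 + 71 + 3 + 96 + 50 + 69 + 51 + 4 = 535
n = 9
Mean = 535/9 = 59.4444

Mean = 59.4444


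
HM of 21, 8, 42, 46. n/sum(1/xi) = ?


Sum of reciprocals = 1/21 + 1/8 + 1/42 + 1/46 = 0.218168
HM = 4/0.218168 = 18.3345

HM = 18.3345


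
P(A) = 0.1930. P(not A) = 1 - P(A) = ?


P(not A) = 1 - 0.1930 = 0.8070

P(not A) = 0.8070


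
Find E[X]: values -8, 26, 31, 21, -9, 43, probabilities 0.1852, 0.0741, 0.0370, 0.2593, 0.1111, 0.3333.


E[X] = -8*0.1852 + 26*0.0741 + 31*0.0370 + 21*0.2593 - 9*0.1111 + 43*0.3333
= -1.4816 + 1.9266 + 1.1470 + 5.4453 - 0.9999 + 14.3319
= 20.3693

E[X] = 20.3693
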